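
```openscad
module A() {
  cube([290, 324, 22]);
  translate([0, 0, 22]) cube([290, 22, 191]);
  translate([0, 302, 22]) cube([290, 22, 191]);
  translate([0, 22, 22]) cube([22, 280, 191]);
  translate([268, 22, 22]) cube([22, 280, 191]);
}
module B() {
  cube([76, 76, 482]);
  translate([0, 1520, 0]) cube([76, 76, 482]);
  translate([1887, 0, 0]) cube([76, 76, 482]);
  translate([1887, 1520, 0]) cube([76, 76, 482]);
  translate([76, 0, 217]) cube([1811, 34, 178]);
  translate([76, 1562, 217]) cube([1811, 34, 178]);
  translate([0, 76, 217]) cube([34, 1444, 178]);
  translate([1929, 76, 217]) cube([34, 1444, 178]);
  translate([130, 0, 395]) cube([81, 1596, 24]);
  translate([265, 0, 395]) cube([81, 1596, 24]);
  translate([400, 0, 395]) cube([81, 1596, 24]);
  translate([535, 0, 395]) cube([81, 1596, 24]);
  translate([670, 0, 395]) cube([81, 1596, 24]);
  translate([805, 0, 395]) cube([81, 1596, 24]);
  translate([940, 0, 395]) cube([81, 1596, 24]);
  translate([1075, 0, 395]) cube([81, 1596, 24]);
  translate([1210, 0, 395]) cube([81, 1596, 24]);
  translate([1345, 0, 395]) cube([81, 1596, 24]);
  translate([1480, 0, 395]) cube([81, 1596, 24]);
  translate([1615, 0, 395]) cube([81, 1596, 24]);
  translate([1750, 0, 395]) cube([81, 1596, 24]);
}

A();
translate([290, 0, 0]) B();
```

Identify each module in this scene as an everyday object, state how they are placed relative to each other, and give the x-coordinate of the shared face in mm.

A is an open box. B is a bed frame. The bed frame is against the open box's +x side, with their −y faces flush. The x-coordinate of the shared face is 290 mm.

The open box's +x face and the bed frame's −x face are both at x = 290 mm.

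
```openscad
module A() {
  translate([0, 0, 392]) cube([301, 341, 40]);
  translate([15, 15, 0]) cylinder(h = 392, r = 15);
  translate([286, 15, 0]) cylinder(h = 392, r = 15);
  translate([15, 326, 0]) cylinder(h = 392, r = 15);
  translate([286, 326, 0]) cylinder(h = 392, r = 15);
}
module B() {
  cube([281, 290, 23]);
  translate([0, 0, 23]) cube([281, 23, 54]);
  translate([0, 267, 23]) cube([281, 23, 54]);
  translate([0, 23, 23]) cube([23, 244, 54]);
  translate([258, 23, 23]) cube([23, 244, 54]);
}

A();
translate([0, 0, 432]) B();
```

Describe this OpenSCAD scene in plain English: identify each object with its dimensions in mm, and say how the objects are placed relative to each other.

A is a four-legged stool. The seat is 301×341 mm, 40 mm thick, top at z = 432 mm. It stands on four round legs, each 30 mm in diameter, from z = 0 to the seat underside, each leg's axis is inset half a diameter from the nearest pair of seat edges (so the leg's bounding box is flush with the corner).

B is an open-topped rectangular box: outside dimensions 281×290×77 mm, with a uniform wall and base thickness of 23 mm. The base is a full 281×290 slab on the floor; four walls sit on top of the base. The front and back walls (the −y and +y sides) span the full width; the two side walls fit between them.

The open box is on top of the stool.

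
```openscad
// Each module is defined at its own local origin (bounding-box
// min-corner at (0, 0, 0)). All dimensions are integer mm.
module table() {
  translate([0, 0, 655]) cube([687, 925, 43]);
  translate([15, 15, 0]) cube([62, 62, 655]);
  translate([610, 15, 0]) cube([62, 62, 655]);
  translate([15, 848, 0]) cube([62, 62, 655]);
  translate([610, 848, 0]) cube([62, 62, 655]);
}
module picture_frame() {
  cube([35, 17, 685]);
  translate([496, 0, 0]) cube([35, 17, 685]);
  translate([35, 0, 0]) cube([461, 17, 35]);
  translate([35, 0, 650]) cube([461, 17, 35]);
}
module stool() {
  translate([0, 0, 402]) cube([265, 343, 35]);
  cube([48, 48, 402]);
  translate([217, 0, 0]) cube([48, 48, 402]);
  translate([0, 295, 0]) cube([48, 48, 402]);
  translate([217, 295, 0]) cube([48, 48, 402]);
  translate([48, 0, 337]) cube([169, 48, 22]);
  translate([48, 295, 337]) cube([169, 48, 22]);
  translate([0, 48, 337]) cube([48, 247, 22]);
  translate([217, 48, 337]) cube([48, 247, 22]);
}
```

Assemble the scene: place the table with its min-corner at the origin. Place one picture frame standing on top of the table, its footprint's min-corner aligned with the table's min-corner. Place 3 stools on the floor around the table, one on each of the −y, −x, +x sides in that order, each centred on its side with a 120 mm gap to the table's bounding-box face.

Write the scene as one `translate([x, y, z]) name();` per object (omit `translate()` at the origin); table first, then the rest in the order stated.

table();
translate([0, 0, 698]) picture_frame();
translate([211, -463, 0]) stool();
translate([-385, 291, 0]) stool();
translate([807, 291, 0]) stool();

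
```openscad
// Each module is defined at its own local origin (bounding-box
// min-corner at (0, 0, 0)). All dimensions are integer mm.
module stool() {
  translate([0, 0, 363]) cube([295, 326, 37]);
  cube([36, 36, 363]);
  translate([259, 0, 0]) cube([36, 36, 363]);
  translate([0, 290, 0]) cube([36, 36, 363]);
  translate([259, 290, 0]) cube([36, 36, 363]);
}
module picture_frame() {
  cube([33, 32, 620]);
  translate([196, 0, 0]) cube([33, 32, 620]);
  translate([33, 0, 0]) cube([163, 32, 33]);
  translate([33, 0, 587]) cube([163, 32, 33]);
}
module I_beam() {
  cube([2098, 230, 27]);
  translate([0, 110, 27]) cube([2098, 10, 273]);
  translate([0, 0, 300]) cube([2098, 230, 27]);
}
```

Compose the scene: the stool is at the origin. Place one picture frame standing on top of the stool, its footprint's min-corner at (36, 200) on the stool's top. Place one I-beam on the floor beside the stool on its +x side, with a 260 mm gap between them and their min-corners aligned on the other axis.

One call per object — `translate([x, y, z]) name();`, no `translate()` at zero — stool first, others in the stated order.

stool();
translate([36, 200, 400]) picture_frame();
translate([555, 0, 0]) I_beam();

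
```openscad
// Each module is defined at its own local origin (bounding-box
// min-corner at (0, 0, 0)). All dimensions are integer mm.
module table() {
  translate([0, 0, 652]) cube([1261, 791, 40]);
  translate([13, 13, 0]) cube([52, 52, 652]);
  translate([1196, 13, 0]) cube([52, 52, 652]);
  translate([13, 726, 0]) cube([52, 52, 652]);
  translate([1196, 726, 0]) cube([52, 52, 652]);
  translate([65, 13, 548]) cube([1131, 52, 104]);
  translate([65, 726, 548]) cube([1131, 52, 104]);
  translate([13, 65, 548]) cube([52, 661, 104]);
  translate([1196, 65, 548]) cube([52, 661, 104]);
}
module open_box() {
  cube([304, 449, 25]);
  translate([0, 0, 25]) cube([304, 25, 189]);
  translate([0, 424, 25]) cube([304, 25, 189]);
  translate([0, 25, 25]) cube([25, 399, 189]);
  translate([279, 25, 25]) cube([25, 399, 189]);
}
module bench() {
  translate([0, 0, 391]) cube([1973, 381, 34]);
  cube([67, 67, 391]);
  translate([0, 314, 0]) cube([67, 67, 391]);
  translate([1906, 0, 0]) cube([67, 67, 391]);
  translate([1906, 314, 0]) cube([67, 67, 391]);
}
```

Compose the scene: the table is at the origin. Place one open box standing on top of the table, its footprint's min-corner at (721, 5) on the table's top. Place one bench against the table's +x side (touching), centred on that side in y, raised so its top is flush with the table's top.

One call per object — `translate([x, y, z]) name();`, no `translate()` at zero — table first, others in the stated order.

table();
translate([721, 5, 692]) open_box();
translate([1261, 205, 267]) bench();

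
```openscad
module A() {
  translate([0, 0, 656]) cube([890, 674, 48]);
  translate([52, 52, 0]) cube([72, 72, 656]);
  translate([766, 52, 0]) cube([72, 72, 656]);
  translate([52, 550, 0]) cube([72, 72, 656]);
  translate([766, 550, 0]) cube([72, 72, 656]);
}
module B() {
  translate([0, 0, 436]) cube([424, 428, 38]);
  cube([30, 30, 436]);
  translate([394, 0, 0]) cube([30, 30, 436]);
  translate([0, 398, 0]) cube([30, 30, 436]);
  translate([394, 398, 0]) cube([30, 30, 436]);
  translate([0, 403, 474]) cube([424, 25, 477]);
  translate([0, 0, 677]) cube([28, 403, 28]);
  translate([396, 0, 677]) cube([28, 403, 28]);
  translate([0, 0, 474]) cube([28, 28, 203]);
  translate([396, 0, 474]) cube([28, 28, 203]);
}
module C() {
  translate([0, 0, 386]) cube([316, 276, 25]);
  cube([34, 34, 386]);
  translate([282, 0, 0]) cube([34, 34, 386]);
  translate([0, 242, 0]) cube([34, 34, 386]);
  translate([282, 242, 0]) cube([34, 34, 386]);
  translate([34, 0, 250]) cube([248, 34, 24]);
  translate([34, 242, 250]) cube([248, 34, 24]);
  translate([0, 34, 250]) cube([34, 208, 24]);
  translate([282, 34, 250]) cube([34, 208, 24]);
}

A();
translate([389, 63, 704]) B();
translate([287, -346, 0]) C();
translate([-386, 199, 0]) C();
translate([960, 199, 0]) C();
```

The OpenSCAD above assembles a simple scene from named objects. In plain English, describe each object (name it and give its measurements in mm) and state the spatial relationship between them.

A is a table with a 890×674 mm rectangular top, 48 mm thick, top surface at z = 704 mm, supported by four 72×72 mm square legs, each inset 52 mm from the nearest pair of top edges, running from the floor.

B is a chair. The seat is a 424×428×38 mm slab with its top at z = 474 mm, on four 30×30 mm corner legs (flush with the seat edges, standing on z = 0). A flat backrest 25 mm thick, 477 mm tall, spans the full seat width and rises from the seat top along its +y edge, rear face flush with the rear of the seat. Two armrests of 28×28 mm section run along each side from the seat's front edge to the front of the backrest, top faces 231 mm above the seat top and outer faces flush with the seat's x-edges; a 28×28 mm post under the front of each armrest stands on the seat at the front corner.

C is a simple wooden stool: a rectangular seat 316 mm (x) by 276 mm (y), 25 mm thick, top face at z = 411 mm, on four square legs, each 34×34 mm in cross-section. The legs rest on z = 0, each flush with a corner of the seat. Four stretchers, 34 mm wide and 24 mm tall, connect adjacent legs with their undersides at z = 250 mm, each running between the inner faces of the legs it joins and aligned with the legs' outer faces on the other axis.

The chair is on top of the table. Three stools sit around the table at the −y, −x, +x sides.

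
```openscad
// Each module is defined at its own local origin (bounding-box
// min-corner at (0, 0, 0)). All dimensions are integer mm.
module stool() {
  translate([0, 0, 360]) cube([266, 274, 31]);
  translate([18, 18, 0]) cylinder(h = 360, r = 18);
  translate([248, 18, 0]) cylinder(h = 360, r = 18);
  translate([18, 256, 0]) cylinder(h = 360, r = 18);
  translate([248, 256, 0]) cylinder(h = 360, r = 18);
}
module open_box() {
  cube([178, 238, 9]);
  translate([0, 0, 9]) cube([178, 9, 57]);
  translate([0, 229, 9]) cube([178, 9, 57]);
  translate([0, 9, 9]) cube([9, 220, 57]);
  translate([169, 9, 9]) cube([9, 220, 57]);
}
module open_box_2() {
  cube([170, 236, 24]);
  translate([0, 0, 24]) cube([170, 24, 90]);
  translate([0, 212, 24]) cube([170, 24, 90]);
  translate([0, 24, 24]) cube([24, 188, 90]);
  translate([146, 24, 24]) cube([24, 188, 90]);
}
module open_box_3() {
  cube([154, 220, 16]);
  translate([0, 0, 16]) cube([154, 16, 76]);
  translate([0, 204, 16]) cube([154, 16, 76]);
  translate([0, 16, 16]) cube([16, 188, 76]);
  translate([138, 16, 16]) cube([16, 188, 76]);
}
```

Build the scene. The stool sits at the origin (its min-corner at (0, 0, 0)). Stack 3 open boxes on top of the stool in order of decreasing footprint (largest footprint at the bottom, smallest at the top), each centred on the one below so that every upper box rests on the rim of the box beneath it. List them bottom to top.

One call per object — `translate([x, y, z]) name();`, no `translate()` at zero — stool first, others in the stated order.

stool();
translate([44, 18, 391]) open_box();
translate([48, 19, 457]) open_box_2();
translate([56, 27, 571]) open_box_3();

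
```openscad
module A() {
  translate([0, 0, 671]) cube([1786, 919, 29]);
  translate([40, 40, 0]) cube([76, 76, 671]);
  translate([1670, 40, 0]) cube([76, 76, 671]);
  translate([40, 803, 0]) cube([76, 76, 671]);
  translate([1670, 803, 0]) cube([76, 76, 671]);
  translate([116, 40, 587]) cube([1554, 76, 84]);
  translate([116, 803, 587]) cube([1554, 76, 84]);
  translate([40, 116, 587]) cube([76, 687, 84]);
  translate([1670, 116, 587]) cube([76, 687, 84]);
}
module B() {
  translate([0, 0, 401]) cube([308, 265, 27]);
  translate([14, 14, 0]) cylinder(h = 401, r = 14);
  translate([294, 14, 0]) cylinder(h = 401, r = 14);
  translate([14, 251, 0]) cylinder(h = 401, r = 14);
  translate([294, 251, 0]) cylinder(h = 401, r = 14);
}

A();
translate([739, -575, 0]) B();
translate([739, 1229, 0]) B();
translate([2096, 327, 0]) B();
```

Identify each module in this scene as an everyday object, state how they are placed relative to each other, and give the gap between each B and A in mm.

A is a table. B is a stool. Three stools sit around the table at the −y, +y, +x sides. The gap between each stool and the table is 310 mm.

Each stool's nearest face is 310 mm from the table's bounding box.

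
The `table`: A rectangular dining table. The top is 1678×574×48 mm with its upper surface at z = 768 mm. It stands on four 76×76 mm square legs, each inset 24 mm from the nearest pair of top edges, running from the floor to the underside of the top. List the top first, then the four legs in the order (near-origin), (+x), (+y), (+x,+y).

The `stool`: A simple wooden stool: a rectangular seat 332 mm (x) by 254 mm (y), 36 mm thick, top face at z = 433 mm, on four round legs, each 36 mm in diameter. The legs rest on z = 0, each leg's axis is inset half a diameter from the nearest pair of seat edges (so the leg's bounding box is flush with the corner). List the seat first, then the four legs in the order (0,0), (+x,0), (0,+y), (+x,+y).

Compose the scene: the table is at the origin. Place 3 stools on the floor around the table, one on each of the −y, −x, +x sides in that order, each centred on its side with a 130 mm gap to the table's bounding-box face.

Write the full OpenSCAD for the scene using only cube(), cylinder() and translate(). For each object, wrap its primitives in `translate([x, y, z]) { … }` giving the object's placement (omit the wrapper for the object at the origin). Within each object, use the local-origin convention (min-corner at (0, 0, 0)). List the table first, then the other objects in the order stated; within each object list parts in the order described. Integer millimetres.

translate([0, 0, 720]) cube([1678, 574, 48]);
translate([24, 24, 0]) cube([76, 76, 720]);
translate([1578, 24, 0]) cube([76, 76, 720]);
translate([24, 474, 0]) cube([76, 76, 720]);
translate([1578, 474, 0]) cube([76, 76, 720]);
translate([673, -384, 0]) {
  translate([0, 0, 397]) cube([332, 254, 36]);
  translate([18, 18, 0]) cylinder(h = 397, r = 18);
  translate([314, 18, 0]) cylinder(h = 397, r = 18);
  translate([18, 236, 0]) cylinder(h = 397, r = 18);
  translate([314, 236, 0]) cylinder(h = 397, r = 18);
}
translate([-462, 160, 0]) {
  translate([0, 0, 397]) cube([332, 254, 36]);
  translate([18, 18, 0]) cylinder(h = 397, r = 18);
  translate([314, 18, 0]) cylinder(h = 397, r = 18);
  translate([18, 236, 0]) cylinder(h = 397, r = 18);
  translate([314, 236, 0]) cylinder(h = 397, r = 18);
}
translate([1808, 160, 0]) {
  translate([0, 0, 397]) cube([332, 254, 36]);
  translate([18, 18, 0]) cylinder(h = 397, r = 18);
  translate([314, 18, 0]) cylinder(h = 397, r = 18);
  translate([18, 236, 0]) cylinder(h = 397, r = 18);
  translate([314, 236, 0]) cylinder(h = 397, r = 18);
}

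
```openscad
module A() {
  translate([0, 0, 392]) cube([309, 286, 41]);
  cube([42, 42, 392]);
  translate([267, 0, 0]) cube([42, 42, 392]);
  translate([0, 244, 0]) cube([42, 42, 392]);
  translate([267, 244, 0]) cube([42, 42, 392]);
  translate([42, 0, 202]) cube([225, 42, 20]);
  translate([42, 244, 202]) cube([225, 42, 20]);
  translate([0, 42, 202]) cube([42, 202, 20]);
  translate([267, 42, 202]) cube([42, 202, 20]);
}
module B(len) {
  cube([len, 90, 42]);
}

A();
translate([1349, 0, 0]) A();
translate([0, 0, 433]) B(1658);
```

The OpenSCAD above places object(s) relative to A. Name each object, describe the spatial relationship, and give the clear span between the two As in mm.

A is a stool. B is a beam. A beam spans the tops of two stools. The clear span between the two stools is 1040 mm.

Second stool starts at x = 1349; first ends at x = 309; clear span = 1349 − 309 = 1040 mm.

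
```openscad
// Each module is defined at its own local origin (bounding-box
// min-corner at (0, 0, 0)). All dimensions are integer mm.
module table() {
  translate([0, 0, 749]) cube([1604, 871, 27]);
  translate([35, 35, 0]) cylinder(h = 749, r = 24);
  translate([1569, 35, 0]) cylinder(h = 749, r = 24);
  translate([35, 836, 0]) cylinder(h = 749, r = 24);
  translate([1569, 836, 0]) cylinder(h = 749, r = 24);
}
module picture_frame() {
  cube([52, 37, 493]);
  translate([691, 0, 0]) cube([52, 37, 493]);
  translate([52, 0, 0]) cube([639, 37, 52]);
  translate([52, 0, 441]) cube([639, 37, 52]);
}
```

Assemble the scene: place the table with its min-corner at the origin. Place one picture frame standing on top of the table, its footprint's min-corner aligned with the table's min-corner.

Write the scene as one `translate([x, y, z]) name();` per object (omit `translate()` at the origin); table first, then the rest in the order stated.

table();
translate([0, 0, 776]) picture_frame();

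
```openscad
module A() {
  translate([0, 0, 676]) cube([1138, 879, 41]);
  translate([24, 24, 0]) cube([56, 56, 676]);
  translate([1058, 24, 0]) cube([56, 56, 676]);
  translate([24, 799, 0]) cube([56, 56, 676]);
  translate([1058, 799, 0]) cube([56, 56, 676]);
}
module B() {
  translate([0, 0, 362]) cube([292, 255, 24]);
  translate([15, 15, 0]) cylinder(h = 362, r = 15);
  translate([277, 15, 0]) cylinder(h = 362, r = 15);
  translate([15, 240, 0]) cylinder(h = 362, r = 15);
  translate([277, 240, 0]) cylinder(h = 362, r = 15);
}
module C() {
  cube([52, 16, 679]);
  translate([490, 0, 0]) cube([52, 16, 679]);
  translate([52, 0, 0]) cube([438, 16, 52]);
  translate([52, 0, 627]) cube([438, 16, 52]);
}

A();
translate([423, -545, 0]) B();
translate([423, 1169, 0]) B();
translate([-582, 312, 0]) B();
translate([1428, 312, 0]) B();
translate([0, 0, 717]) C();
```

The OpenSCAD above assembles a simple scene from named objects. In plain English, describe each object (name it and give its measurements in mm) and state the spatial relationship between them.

A is a table: top 1138 mm (x) × 879 mm (y), 41 mm thick, upper face at z = 717 mm, on four 56×56 mm square legs, each inset 24 mm from the nearest pair of top edges, running from z = 0 to the bottom of the top.

B is a simple wooden stool: a rectangular seat 292 mm (x) by 255 mm (y), 24 mm thick, top face at z = 386 mm, on four round legs, each 30 mm in diameter. The legs rest on z = 0, each leg's axis is inset half a diameter from the nearest pair of seat edges (so the leg's bounding box is flush with the corner).

C is a rectangular picture frame lying in the x–z plane (depth along y). The opening is 438 mm wide (x) by 575 mm tall (z), surrounded by a border 52 mm wide on all four sides. The frame is 16 mm deep and is made of two full-height vertical stiles with two horizontal rails fitted between them.

Four stools sit around the table at the −y, +y, −x, +x sides. The picture frame is on top of the table.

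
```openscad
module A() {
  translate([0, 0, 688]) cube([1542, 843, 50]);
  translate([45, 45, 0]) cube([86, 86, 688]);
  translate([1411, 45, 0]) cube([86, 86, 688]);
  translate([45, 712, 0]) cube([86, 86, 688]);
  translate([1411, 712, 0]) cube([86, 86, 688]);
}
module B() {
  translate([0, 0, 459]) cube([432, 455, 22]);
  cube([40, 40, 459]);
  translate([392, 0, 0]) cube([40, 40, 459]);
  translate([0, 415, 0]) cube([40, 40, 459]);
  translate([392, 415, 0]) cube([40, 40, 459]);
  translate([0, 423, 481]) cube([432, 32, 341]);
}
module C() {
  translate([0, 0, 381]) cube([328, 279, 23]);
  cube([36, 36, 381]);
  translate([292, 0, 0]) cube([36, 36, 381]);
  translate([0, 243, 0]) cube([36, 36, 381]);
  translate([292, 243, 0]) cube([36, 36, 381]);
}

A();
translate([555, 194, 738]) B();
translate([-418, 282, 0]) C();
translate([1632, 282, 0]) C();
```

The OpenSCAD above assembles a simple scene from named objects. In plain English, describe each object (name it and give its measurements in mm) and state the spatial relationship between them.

A is a rectangular dining table. The top is 1542×843×50 mm with its upper surface at z = 738 mm. It stands on four 86×86 mm square legs, each inset 45 mm from the nearest pair of top edges, running from the floor to the underside of the top.

B is a chair: 432×455 mm seat, 22 mm thick, top at z = 481 mm, on four 40 mm square corner legs flush with the seat edges. A 32 mm thick backrest slab spans the full seat width, extending 341 mm above the seat top, its back face flush with the seat's +y edge.

C is a simple wooden stool: a rectangular seat 328 mm (x) by 279 mm (y), 23 mm thick, top face at z = 404 mm, on four square legs, each 36×36 mm in cross-section. The legs rest on z = 0, each flush with a corner of the seat.

The chair is on top of the table, centred. Two stools sit around the table at the −x, +x sides.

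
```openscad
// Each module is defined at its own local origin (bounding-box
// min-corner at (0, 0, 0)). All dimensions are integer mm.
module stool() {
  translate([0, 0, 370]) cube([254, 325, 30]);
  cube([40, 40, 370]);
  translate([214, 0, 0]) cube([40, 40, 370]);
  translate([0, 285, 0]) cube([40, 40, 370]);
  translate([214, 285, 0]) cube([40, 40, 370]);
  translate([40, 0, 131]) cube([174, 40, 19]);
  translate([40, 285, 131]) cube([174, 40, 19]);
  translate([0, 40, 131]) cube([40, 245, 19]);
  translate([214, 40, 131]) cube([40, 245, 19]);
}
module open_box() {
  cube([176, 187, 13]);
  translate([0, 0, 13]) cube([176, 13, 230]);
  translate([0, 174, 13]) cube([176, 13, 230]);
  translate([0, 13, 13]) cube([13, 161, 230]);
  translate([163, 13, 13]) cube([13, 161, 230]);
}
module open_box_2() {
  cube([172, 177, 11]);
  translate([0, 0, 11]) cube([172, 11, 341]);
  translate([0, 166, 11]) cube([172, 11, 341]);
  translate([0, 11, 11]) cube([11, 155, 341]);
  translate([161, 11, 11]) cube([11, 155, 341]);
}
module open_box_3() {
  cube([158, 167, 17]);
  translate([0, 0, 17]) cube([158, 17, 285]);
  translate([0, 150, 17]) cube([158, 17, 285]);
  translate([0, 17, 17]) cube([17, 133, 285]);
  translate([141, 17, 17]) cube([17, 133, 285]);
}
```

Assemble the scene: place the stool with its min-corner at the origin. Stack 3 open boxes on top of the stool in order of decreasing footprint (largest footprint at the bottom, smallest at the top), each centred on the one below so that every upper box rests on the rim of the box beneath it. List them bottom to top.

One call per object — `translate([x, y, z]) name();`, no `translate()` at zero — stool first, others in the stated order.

stool();
translate([39, 69, 400]) open_box();
translate([41, 74, 643]) open_box_2();
translate([48, 79, 995]) open_box_3();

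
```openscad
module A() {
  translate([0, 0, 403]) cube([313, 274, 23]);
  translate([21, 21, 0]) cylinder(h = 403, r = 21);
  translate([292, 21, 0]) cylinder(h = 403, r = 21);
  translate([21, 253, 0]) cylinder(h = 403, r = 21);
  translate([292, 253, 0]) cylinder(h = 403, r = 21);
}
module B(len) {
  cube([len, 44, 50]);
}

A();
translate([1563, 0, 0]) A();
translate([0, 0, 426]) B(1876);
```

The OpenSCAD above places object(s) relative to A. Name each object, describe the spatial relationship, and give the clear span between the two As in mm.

A is a stool. B is a beam. A beam spans the tops of two stools. The clear span between the two stools is 1250 mm.

Second stool starts at x = 1563; first ends at x = 313; clear span = 1563 − 313 = 1250 mm.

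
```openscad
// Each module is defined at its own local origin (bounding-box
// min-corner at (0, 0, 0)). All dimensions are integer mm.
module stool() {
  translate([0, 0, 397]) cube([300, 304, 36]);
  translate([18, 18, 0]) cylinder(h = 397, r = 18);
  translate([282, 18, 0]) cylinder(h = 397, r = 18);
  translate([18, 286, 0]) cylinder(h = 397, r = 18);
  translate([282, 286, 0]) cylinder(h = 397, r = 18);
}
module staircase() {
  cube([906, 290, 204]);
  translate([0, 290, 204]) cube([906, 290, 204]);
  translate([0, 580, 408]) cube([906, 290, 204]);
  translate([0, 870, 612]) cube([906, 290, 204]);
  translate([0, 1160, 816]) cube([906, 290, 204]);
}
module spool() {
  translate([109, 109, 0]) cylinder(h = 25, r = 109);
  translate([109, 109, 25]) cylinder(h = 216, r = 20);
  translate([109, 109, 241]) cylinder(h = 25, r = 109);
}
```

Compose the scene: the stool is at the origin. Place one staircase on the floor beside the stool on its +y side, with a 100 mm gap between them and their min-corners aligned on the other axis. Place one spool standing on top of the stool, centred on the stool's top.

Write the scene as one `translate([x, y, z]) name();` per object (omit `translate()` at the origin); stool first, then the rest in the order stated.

stool();
translate([0, 404, 0]) staircase();
translate([41, 43, 433]) spool();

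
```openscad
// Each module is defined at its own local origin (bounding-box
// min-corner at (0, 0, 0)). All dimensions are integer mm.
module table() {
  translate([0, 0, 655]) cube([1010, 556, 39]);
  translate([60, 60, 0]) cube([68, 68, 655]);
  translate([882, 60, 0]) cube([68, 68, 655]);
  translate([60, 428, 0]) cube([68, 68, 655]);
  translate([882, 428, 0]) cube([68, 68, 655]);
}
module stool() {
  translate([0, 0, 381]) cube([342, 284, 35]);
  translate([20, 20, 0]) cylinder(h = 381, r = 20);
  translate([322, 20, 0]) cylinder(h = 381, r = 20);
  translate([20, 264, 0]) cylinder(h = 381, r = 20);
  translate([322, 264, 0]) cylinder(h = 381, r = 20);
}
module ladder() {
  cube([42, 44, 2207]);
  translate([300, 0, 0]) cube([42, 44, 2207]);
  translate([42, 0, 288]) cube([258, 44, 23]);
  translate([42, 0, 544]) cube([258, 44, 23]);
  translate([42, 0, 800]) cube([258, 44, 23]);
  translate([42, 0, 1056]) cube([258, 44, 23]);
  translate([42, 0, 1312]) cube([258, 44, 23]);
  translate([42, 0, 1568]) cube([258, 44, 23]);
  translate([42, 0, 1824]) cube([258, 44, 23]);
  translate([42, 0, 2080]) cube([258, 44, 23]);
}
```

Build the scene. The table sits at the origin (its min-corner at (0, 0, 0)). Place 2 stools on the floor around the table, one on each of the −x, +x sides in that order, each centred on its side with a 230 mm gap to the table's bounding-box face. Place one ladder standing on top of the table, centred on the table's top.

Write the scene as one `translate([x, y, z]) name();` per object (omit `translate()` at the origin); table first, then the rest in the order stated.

table();
translate([-572, 136, 0]) stool();
translate([1240, 136, 0]) stool();
translate([334, 256, 694]) ladder();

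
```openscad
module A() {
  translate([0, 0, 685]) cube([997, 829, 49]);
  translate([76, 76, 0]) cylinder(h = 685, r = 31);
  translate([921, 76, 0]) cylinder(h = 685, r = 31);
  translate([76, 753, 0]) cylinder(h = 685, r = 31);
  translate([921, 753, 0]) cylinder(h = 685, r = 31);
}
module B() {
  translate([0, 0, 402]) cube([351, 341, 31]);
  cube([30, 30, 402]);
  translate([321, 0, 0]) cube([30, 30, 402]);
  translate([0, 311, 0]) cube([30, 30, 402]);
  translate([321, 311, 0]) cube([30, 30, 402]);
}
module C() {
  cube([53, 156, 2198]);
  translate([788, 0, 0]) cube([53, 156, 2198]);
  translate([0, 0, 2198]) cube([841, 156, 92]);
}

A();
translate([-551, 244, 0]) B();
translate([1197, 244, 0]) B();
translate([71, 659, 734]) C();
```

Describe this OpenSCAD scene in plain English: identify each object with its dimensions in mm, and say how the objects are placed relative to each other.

A is a table with a 997×829 mm rectangular top, 49 mm thick, top surface at z = 734 mm, supported by four round legs of 62 mm diameter, each leg's bounding box inset 45 mm from the nearest pair of top edges, running from the floor.

B is a four-legged stool. The seat is a 351×341×31 mm slab whose top surface is at z = 433 mm; four square legs, each 30×30 mm in cross-section, run from the floor (z = 0) to the underside of the seat, each flush with a corner of the seat.

C is a rectangular door frame: two vertical jambs of 53×156 mm section, 2198 mm tall, with a clear opening 735 mm wide between their inner faces. A header 92 mm tall and 156 mm deep lies on top of the jambs and spans the full outside width.

Two stools sit around the table at the −x, +x sides. The door frame is on top of the table.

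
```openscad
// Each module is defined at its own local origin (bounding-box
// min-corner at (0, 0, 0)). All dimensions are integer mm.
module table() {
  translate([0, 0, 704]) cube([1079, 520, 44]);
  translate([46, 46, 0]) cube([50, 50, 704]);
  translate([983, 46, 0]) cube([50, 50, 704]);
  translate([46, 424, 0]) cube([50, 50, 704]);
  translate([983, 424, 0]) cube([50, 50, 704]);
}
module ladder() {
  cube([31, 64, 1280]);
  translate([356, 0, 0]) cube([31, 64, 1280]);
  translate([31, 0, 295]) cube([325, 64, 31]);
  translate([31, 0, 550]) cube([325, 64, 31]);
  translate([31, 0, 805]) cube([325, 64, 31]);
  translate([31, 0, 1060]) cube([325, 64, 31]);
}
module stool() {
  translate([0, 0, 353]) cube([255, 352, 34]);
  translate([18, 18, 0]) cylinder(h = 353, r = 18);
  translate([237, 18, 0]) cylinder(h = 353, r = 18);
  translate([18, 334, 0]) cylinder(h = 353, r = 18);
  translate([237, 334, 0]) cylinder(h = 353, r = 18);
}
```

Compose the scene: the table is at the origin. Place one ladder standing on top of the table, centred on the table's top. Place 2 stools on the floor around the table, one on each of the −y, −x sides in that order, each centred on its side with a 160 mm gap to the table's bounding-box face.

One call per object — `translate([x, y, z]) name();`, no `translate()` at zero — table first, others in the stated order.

table();
translate([346, 228, 748]) ladder();
translate([412, -512, 0]) stool();
translate([-415, 84, 0]) stool();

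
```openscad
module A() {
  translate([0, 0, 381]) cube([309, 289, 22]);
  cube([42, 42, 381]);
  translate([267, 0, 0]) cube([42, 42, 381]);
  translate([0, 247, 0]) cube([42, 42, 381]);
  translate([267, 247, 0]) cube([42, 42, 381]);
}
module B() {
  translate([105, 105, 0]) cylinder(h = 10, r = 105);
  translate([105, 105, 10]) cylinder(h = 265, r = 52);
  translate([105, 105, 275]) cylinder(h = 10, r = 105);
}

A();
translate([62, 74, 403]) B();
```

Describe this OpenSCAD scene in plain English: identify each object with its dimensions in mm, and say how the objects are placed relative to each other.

A is a four-legged stool. The seat is a 309×289×22 mm slab whose top surface is at z = 403 mm; four square legs, each 42×42 mm in cross-section, run from the floor (z = 0) to the underside of the seat, each flush with a corner of the seat.

B is a spool: two coaxial disc flanges of radius 105 mm and thickness 10 mm, joined by a core cylinder of radius 52 mm and height 265 mm. The lower flange rests on z = 0 and the three cylinders share a vertical axis.

The spool is on top of the stool.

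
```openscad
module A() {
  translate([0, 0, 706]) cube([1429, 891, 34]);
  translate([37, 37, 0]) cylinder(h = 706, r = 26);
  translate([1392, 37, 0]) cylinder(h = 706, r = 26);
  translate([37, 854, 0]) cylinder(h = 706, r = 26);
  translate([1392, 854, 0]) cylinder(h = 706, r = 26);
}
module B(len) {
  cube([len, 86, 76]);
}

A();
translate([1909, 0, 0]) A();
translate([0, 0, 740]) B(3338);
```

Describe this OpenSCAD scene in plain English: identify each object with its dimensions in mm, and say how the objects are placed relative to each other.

A is a rectangular dining table. The top is 1429×891×34 mm with its upper surface at z = 740 mm. It stands on four round legs of 52 mm diameter, each leg's bounding box inset 11 mm from the nearest pair of top edges, running from the floor to the underside of the top.

B is a rectangular beam 3338 mm long (x), 86 mm deep (y), 76 mm thick (z).

The beam spans the tops of two tables placed 480 mm apart, resting at z = 740 mm.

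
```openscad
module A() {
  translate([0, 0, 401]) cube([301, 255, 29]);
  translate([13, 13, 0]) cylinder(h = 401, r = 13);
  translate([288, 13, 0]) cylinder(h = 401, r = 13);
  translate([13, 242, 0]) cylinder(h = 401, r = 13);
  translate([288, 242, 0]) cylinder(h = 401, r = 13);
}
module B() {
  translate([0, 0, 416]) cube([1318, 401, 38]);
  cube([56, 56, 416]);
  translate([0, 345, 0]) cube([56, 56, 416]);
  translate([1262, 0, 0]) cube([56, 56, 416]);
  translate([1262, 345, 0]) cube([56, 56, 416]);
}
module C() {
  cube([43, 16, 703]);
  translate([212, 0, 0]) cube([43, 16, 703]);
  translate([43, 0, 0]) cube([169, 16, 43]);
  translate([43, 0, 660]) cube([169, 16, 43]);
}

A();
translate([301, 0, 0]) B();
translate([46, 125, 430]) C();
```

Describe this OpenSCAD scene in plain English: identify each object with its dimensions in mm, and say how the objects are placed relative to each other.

A is a four-legged stool. The seat is a 301×255×29 mm slab whose top surface is at z = 430 mm; four round legs, each 26 mm in diameter, run from the floor (z = 0) to the underside of the seat, each leg's axis is inset half a diameter from the nearest pair of seat edges (so the leg's bounding box is flush with the corner).

B is a bench: a 1318×401 mm seat slab, 38 mm thick, top at z = 454 mm, on four 56×56 mm square legs flush with the seat corners and standing on z = 0.

C is a picture frame with a 169×617 mm rectangular opening (x by z) and a uniform 43 mm border on every side. Frame depth is 16 mm along y. It is built from two vertical stiles running the full outside height and two horizontal rails spanning the gap between the stiles.

The bench is against the stool's +x side, with their −y faces flush. The picture frame is on top of the stool.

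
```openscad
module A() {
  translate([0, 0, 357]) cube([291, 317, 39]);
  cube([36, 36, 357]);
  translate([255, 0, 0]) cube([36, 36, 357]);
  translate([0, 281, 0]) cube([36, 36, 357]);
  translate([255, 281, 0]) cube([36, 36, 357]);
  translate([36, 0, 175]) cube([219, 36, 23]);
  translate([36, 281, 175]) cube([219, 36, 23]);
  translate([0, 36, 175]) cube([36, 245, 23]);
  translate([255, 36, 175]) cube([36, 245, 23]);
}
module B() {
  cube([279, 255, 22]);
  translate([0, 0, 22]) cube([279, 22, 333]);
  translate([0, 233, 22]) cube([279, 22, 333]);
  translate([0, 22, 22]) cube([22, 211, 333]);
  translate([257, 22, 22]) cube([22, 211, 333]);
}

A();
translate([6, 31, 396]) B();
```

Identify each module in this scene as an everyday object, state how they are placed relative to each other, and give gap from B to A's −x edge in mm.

A is a stool. B is an open box. The open box is on top of the stool, centred. The gap from the open box to the stool's −x edge is 6 mm.

The open box's min-x is at 6; the stool's min-x is 0; gap = 6 mm.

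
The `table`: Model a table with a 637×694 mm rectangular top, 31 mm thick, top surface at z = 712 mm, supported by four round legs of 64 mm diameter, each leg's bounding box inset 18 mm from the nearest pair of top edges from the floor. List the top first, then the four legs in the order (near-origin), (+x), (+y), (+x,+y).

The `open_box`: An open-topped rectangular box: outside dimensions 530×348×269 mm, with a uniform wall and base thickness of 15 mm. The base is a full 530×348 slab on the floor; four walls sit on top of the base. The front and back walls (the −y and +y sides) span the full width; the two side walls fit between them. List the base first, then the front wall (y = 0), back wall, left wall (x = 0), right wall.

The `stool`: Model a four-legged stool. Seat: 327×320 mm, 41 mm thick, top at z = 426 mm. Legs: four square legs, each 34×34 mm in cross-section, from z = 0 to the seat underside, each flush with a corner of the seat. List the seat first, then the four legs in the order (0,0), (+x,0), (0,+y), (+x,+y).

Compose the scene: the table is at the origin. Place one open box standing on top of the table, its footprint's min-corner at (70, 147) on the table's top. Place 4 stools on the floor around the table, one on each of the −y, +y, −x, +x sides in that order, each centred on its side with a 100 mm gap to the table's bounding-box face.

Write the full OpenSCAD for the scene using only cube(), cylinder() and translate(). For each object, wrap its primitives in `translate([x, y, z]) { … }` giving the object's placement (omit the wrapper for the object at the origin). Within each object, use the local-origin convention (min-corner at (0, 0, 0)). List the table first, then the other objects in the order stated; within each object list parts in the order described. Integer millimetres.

translate([0, 0, 681]) cube([637, 694, 31]);
translate([50, 50, 0]) cylinder(h = 681, r = 32);
translate([587, 50, 0]) cylinder(h = 681, r = 32);
translate([50, 644, 0]) cylinder(h = 681, r = 32);
translate([587, 644, 0]) cylinder(h = 681, r = 32);
translate([70, 147, 712]) {
  cube([530, 348, 15]);
  translate([0, 0, 15]) cube([530, 15, 254]);
  translate([0, 333, 15]) cube([530, 15, 254]);
  translate([0, 15, 15]) cube([15, 318, 254]);
  translate([515, 15, 15]) cube([15, 318, 254]);
}
translate([155, -420, 0]) {
  translate([0, 0, 385]) cube([327, 320, 41]);
  cube([34, 34, 385]);
  translate([293, 0, 0]) cube([34, 34, 385]);
  translate([0, 286, 0]) cube([34, 34, 385]);
  translate([293, 286, 0]) cube([34, 34, 385]);
}
translate([155, 794, 0]) {
  translate([0, 0, 385]) cube([327, 320, 41]);
  cube([34, 34, 385]);
  translate([293, 0, 0]) cube([34, 34, 385]);
  translate([0, 286, 0]) cube([34, 34, 385]);
  translate([293, 286, 0]) cube([34, 34, 385]);
}
translate([-427, 187, 0]) {
  translate([0, 0, 385]) cube([327, 320, 41]);
  cube([34, 34, 385]);
  translate([293, 0, 0]) cube([34, 34, 385]);
  translate([0, 286, 0]) cube([34, 34, 385]);
  translate([293, 286, 0]) cube([34, 34, 385]);
}
translate([737, 187, 0]) {
  translate([0, 0, 385]) cube([327, 320, 41]);
  cube([34, 34, 385]);
  translate([293, 0, 0]) cube([34, 34, 385]);
  translate([0, 286, 0]) cube([34, 34, 385]);
  translate([293, 286, 0]) cube([34, 34, 385]);
}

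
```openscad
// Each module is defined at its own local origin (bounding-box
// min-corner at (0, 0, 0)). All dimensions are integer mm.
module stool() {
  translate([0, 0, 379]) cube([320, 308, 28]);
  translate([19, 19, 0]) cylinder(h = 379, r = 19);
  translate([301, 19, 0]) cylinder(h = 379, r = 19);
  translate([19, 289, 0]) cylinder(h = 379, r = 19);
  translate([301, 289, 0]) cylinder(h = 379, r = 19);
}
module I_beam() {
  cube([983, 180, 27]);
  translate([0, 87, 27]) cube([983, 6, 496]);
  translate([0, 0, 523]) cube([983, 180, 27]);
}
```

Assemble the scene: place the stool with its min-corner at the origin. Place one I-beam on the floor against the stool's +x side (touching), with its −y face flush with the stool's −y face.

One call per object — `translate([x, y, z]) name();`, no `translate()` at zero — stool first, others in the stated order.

stool();
translate([320, 0, 0]) I_beam();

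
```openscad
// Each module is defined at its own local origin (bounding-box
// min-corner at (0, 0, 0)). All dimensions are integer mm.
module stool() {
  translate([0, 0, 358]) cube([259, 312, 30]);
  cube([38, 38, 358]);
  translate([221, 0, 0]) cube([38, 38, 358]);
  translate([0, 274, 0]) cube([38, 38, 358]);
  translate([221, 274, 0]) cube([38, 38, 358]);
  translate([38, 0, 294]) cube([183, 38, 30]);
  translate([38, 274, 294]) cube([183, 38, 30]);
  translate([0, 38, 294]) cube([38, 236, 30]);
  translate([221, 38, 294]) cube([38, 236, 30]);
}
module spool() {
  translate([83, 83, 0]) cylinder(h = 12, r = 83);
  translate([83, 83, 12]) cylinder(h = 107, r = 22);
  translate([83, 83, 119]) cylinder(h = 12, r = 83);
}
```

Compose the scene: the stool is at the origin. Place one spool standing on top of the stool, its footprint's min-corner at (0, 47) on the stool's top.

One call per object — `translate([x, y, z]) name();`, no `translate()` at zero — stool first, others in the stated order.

stool();
translate([0, 47, 388]) spool();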